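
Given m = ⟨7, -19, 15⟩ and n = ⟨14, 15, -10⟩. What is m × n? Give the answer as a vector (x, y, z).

i: (-19)·(-10) - 15·15 = 190 - 225 = -35
j: 15·14 - 7·(-10) = 210 - (-70) = 280
k: 7·15 - (-19)·14 = 105 - (-266) = 371
m × n = (-35, 280, 371)

(-35, 280, 371)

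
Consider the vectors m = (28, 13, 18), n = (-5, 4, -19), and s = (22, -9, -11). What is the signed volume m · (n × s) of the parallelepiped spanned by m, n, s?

n × s:
i: 4·(-11) - (-19)·(-9) = -44 - 171 = -215
j: (-19)·22 - (-5)·(-11) = -418 - 55 = -473
k: (-5)·(-9) - 4·22 = 45 - 88 = -43
n × s = (-215, -473, -43)
m · (n × s) = 28·(-215) + 13·(-473) + 18·(-43) = -6020 - 6149 - 774 = -12943

-12943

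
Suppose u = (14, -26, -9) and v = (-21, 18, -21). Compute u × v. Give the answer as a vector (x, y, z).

(708, 483, -294)

i: (-26)·(-21) - (-9)·18 = 546 - (-162) = 708
j: (-9)·(-21) - 14·(-21) = 189 - (-294) = 483
k: 14·18 - (-26)·(-21) = 252 - 546 = -294
u × v = (708, 483, -294)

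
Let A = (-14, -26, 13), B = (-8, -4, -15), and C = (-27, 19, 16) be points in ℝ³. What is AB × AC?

AB = (6, 22, -28)
AC = (-13, 45, 3)
i: 22·3 - (-28)·45 = 66 - (-1260) = 1326
j: (-28)·(-13) - 6·3 = 364 - 18 = 346
k: 6·45 - 22·(-13) = 270 - (-286) = 556
AB × AC = (1326, 346, 556)

(1326, 346, 556)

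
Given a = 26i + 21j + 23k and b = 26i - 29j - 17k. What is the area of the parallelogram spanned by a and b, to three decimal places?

1693.428

i: 21·(-17) - 23·(-29) = -357 - (-667) = 310
j: 23·26 - 26·(-17) = 598 - (-442) = 1040
k: 26·(-29) - 21·26 = -754 - 546 = -1300
a × b = (310, 1040, -1300)
|a × b| = √(310² + 1040² + (-1300)²) = √2867700 ≈ 1693.4285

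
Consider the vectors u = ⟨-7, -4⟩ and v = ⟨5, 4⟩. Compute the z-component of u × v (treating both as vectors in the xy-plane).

(-7)·4 - (-4)·5 = -28 - (-20) = -8

-8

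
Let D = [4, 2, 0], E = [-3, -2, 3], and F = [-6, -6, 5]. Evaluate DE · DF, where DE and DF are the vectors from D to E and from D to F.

117

DE = E − D = (-7, -4, 3)
DF = F − D = (-10, -8, 5)
DE · DF = (-7)·(-10) + (-4)·(-8) + 3·5 = 70 + 32 + 15 = 117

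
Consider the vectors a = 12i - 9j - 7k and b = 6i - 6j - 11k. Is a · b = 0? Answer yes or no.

a · b = 12·6 + (-9)·(-6) + (-7)·(-11) = 72 + 54 + 77 = 203
Nonzero, so the vectors are not orthogonal.

no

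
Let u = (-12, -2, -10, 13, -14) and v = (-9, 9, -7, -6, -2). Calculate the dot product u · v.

110

u · v = (-12)·(-9) + (-2)·9 + (-10)·(-7) + 13·(-6) + (-14)·(-2) = 108 - 18 + 70 - 78 + 28 = 110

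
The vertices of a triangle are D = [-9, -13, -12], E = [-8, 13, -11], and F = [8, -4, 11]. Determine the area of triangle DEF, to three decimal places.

365.529

DE = (1, 26, 1),  DF = (17, 9, 23)
i: 26·23 - 1·9 = 598 - 9 = 589
j: 1·17 - 1·23 = 17 - 23 = -6
k: 1·9 - 26·17 = 9 - 442 = -433
DE × DF = (589, -6, -433)
|DE × DF| = √534446 ≈ 731.0581
area = ½ · 731.0581 ≈ 365.529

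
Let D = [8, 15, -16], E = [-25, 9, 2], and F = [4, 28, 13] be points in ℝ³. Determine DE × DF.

DE = (-33, -6, 18)
DF = (-4, 13, 29)
i: (-6)·29 - 18·13 = -174 - 234 = -408
j: 18·(-4) - (-33)·29 = -72 - (-957) = 885
k: (-33)·13 - (-6)·(-4) = -429 - 24 = -453
DE × DF = (-408, 885, -453)

(-408, 885, -453)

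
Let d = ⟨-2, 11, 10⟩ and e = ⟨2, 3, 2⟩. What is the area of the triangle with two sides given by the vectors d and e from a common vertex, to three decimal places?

18.868

i: 11·2 - 10·3 = 22 - 30 = -8
j: 10·2 - (-2)·2 = 20 - (-4) = 24
k: (-2)·3 - 11·2 = -6 - 22 = -28
d × e = (-8, 24, -28)
|d × e| = √((-8)² + 24² + (-28)²) = √1424 ≈ 37.7359
area = ½ · 37.7359 ≈ 18.868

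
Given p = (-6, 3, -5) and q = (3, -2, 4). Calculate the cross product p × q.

(2, 9, 3)

i: 3·4 - (-5)·(-2) = 12 - 10 = 2
j: (-5)·3 - (-6)·4 = -15 - (-24) = 9
k: (-6)·(-2) - 3·3 = 12 - 9 = 3
p × q = (2, 9, 3)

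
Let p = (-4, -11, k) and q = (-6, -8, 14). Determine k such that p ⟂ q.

-8

p · q = (-4)·(-6) + (-11)·(-8) + k·14 = 112 + 14k
Set equal to 0: 14k = -112, so k = -8.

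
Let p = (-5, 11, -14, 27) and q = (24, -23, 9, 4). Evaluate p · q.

-391

p · q = (-5)·24 + 11·(-23) + (-14)·9 + 27·4 = -120 - 253 - 126 + 108 = -391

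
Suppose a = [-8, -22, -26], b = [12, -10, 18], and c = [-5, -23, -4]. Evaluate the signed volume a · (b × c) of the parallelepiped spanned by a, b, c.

b × c:
i: (-10)·(-4) - 18·(-23) = 40 - (-414) = 454
j: 18·(-5) - 12·(-4) = -90 - (-48) = -42
k: 12·(-23) - (-10)·(-5) = -276 - 50 = -326
b × c = (454, -42, -326)
a · (b × c) = (-8)·454 + (-22)·(-42) + (-26)·(-326) = -3632 + 924 + 8476 = 5768

5768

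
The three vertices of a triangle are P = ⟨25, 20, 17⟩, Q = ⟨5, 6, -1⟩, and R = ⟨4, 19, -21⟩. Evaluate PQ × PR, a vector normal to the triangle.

PQ = (-20, -14, -18)
PR = (-21, -1, -38)
i: (-14)·(-38) - (-18)·(-1) = 532 - 18 = 514
j: (-18)·(-21) - (-20)·(-38) = 378 - 760 = -382
k: (-20)·(-1) - (-14)·(-21) = 20 - 294 = -274
PQ × PR = (514, -382, -274)

(514, -382, -274)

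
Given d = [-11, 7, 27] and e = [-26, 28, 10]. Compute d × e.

(-686, -592, -126)

i: 7·10 - 27·28 = 70 - 756 = -686
j: 27·(-26) - (-11)·10 = -702 - (-110) = -592
k: (-11)·28 - 7·(-26) = -308 - (-182) = -126
d × e = (-686, -592, -126)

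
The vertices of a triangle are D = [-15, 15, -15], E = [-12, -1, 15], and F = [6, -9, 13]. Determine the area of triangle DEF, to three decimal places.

332.339

DE = (3, -16, 30),  DF = (21, -24, 28)
i: (-16)·28 - 30·(-24) = -448 - (-720) = 272
j: 30·21 - 3·28 = 630 - 84 = 546
k: 3·(-24) - (-16)·21 = -72 - (-336) = 264
DE × DF = (272, 546, 264)
|DE × DF| = √441796 ≈ 664.6774
area = ½ · 664.6774 ≈ 332.339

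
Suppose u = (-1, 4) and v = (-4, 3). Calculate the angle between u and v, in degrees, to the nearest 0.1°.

u · v = (-1)·(-4) + 4·3 = 4 + 12 = 16
|u|² = 1 + 16 = 17,  |u| = √17 ≈ 4.123106
|v|² = 16 + 9 = 25,  |v| = √25 ≈ 5.000000
cos θ = 16 / (4.123106 · 5.000000) ≈ 0.77611
θ = arccos(0.77611) ≈ 39.1°

39.1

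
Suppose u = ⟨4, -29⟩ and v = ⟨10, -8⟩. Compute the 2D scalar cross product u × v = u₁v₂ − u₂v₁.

258

4·(-8) - (-29)·10 = -32 - (-290) = 258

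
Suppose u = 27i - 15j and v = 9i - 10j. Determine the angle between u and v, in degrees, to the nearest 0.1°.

u · v = 27·9 + (-15)·(-10) = 243 + 150 = 393
|u|² = 729 + 225 = 954,  |u| = √954 ≈ 30.886890
|v|² = 81 + 100 = 181,  |v| = √181 ≈ 13.453624
cos θ = 393 / (30.886890 · 13.453624) ≈ 0.94576
θ = arccos(0.94576) ≈ 19.0°

19.0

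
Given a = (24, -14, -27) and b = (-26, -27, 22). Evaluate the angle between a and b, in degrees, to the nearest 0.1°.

119.9

a · b = 24·(-26) + (-14)·(-27) + (-27)·22 = -624 + 378 - 594 = -840
|a|² = 576 + 196 + 729 = 1501,  |a| = √1501 ≈ 38.742741
|b|² = 676 + 729 + 484 = 1889,  |b| = √1889 ≈ 43.462628
cos θ = -840 / (38.742741 · 43.462628) ≈ -0.49885
θ = arccos(-0.49885) ≈ 119.9°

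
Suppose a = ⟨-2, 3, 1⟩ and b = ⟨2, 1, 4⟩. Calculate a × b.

i: 3·4 - 1·1 = 12 - 1 = 11
j: 1·2 - (-2)·4 = 2 - (-8) = 10
k: (-2)·1 - 3·2 = -2 - 6 = -8
a × b = (11, 10, -8)

(11, 10, -8)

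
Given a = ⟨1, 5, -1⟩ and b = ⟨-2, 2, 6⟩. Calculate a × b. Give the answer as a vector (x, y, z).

i: 5·6 - (-1)·2 = 30 - (-2) = 32
j: (-1)·(-2) - 1·6 = 2 - 6 = -4
k: 1·2 - 5·(-2) = 2 - (-10) = 12
a × b = (32, -4, 12)

(32, -4, 12)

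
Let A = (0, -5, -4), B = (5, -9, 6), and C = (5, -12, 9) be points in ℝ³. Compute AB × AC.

AB = (5, -4, 10)
AC = (5, -7, 13)
i: (-4)·13 - 10·(-7) = -52 - (-70) = 18
j: 10·5 - 5·13 = 50 - 65 = -15
k: 5·(-7) - (-4)·5 = -35 - (-20) = -15
AB × AC = (18, -15, -15)

(18, -15, -15)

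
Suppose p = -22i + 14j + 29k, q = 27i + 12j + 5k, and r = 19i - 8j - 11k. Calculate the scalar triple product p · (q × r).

q × r:
i: 12·(-11) - 5·(-8) = -132 - (-40) = -92
j: 5·19 - 27·(-11) = 95 - (-297) = 392
k: 27·(-8) - 12·19 = -216 - 228 = -444
q × r = (-92, 392, -444)
p · (q × r) = (-22)·(-92) + 14·392 + 29·(-444) = 2024 + 5488 - 12876 = -5364

-5364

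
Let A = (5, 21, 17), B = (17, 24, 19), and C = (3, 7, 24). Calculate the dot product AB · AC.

AB = B − A = (12, 3, 2)
AC = C − A = (-2, -14, 7)
AB · AC = 12·(-2) + 3·(-14) + 2·7 = -24 - 42 + 14 = -52

-52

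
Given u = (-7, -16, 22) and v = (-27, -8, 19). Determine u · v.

u · v = (-7)·(-27) + (-16)·(-8) + 22·19 = 189 + 128 + 418 = 735

735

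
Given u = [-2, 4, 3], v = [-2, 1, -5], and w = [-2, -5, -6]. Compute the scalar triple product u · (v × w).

90

v × w:
i: 1·(-6) - (-5)·(-5) = -6 - 25 = -31
j: (-5)·(-2) - (-2)·(-6) = 10 - 12 = -2
k: (-2)·(-5) - 1·(-2) = 10 - (-2) = 12
v × w = (-31, -2, 12)
u · (v × w) = (-2)·(-31) + 4·(-2) + 3·12 = 62 - 8 + 36 = 90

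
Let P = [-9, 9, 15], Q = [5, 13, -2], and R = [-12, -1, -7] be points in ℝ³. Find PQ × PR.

(-258, 359, -128)

PQ = (14, 4, -17)
PR = (-3, -10, -22)
i: 4·(-22) - (-17)·(-10) = -88 - 170 = -258
j: (-17)·(-3) - 14·(-22) = 51 - (-308) = 359
k: 14·(-10) - 4·(-3) = -140 - (-12) = -128
PQ × PR = (-258, 359, -128)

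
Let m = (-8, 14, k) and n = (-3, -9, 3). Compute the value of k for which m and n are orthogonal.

34

m · n = (-8)·(-3) + 14·(-9) + k·3 = -102 + 3k
Set equal to 0: 3k = 102, so k = 34.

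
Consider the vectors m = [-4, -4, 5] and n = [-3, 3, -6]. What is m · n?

-30

m · n = (-4)·(-3) + (-4)·3 + 5·(-6) = 12 - 12 - 30 = -30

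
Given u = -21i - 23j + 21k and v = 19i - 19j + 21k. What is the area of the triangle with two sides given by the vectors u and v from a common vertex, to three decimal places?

i: (-23)·21 - 21·(-19) = -483 - (-399) = -84
j: 21·19 - (-21)·21 = 399 - (-441) = 840
k: (-21)·(-19) - (-23)·19 = 399 - (-437) = 836
u × v = (-84, 840, 836)
|u × v| = √((-84)² + 840² + 836²) = √1411552 ≈ 1188.0875
area = ½ · 1188.0875 ≈ 594.044

594.044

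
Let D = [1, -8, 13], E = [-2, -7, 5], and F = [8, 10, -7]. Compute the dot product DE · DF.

157

DE = E − D = (-3, 1, -8)
DF = F − D = (7, 18, -20)
DE · DF = (-3)·7 + 1·18 + (-8)·(-20) = -21 + 18 + 160 = 157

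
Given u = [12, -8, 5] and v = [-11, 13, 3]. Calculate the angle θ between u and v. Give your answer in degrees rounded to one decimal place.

u · v = 12·(-11) + (-8)·13 + 5·3 = -132 - 104 + 15 = -221
|u|² = 144 + 64 + 25 = 233,  |u| = √233 ≈ 15.264338
|v|² = 121 + 169 + 9 = 299,  |v| = √299 ≈ 17.291616
cos θ = -221 / (15.264338 · 17.291616) ≈ -0.83730
θ = arccos(-0.83730) ≈ 146.9°

146.9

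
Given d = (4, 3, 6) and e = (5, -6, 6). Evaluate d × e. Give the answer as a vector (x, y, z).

(54, 6, -39)

i: 3·6 - 6·(-6) = 18 - (-36) = 54
j: 6·5 - 4·6 = 30 - 24 = 6
k: 4·(-6) - 3·5 = -24 - 15 = -39
d × e = (54, 6, -39)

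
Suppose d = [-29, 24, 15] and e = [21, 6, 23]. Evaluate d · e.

d · e = (-29)·21 + 24·6 + 15·23 = -609 + 144 + 345 = -120

-120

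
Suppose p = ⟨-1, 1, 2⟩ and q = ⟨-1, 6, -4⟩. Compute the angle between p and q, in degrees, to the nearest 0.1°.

93.2

p · q = (-1)·(-1) + 1·6 + 2·(-4) = 1 + 6 - 8 = -1
|p|² = 1 + 1 + 4 = 6,  |p| = √6 ≈ 2.449490
|q|² = 1 + 36 + 16 = 53,  |q| = √53 ≈ 7.280110
cos θ = -1 / (2.449490 · 7.280110) ≈ -0.05608
θ = arccos(-0.05608) ≈ 93.2°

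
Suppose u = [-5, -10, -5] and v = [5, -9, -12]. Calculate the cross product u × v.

(75, -85, 95)

i: (-10)·(-12) - (-5)·(-9) = 120 - 45 = 75
j: (-5)·5 - (-5)·(-12) = -25 - 60 = -85
k: (-5)·(-9) - (-10)·5 = 45 - (-50) = 95
u × v = (75, -85, 95)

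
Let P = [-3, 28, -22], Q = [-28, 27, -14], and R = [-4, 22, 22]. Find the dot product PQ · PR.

PQ = Q − P = (-25, -1, 8)
PR = R − P = (-1, -6, 44)
PQ · PR = (-25)·(-1) + (-1)·(-6) + 8·44 = 25 + 6 + 352 = 383

383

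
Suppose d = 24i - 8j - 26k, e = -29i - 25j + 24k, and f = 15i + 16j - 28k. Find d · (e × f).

13514

e × f:
i: (-25)·(-28) - 24·16 = 700 - 384 = 316
j: 24·15 - (-29)·(-28) = 360 - 812 = -452
k: (-29)·16 - (-25)·15 = -464 - (-375) = -89
e × f = (316, -452, -89)
d · (e × f) = 24·316 + (-8)·(-452) + (-26)·(-89) = 7584 + 3616 + 2314 = 13514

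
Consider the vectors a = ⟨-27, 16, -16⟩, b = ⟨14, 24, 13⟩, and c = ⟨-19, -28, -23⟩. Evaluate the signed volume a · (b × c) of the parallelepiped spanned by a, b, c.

b × c:
i: 24·(-23) - 13·(-28) = -552 - (-364) = -188
j: 13·(-19) - 14·(-23) = -247 - (-322) = 75
k: 14·(-28) - 24·(-19) = -392 - (-456) = 64
b × c = (-188, 75, 64)
a · (b × c) = (-27)·(-188) + 16·75 + (-16)·64 = 5076 + 1200 - 1024 = 5252

5252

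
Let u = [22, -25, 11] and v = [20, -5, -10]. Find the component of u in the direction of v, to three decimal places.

u · v = 22·20 + (-25)·(-5) + 11·(-10) = 440 + 125 - 110 = 455
|v| = √(400 + 25 + 100) = √525 ≈ 22.9129
comp_v u = 455 / √525 ≈ 19.858

19.858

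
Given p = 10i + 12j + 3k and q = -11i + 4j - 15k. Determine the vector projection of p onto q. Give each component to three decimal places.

(3.251, -1.182, 4.434)

p · q = 10·(-11) + 12·4 + 3·(-15) = -110 + 48 - 45 = -107
|q|² = 121 + 16 + 225 = 362
proj_q p = (-107/362) · (-11, 4, -15) ≈ (3.251, -1.182, 4.434)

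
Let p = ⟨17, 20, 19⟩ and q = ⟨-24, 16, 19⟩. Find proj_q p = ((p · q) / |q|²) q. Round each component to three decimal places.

(-5.492, 3.661, 4.348)

p · q = 17·(-24) + 20·16 + 19·19 = -408 + 320 + 361 = 273
|q|² = 576 + 256 + 361 = 1193
proj_q p = (273/1193) · (-24, 16, 19) ≈ (-5.492, 3.661, 4.348)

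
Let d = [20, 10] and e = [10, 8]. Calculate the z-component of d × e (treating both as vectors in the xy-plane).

60

20·8 - 10·10 = 160 - 100 = 60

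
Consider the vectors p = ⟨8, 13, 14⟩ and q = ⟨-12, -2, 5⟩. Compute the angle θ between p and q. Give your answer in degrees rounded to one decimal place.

101.0

p · q = 8·(-12) + 13·(-2) + 14·5 = -96 - 26 + 70 = -52
|p|² = 64 + 169 + 196 = 429,  |p| = √429 ≈ 20.712315
|q|² = 144 + 4 + 25 = 173,  |q| = √173 ≈ 13.152946
cos θ = -52 / (20.712315 · 13.152946) ≈ -0.19088
θ = arccos(-0.19088) ≈ 101.0°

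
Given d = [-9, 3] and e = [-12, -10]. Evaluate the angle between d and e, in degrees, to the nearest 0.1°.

58.2

d · e = (-9)·(-12) + 3·(-10) = 108 - 30 = 78
|d|² = 81 + 9 = 90,  |d| = √90 ≈ 9.486833
|e|² = 144 + 100 = 244,  |e| = √244 ≈ 15.620499
cos θ = 78 / (9.486833 · 15.620499) ≈ 0.52635
θ = arccos(0.52635) ≈ 58.2°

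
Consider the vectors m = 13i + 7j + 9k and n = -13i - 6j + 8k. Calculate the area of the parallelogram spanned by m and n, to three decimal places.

247.204

i: 7·8 - 9·(-6) = 56 - (-54) = 110
j: 9·(-13) - 13·8 = -117 - 104 = -221
k: 13·(-6) - 7·(-13) = -78 - (-91) = 13
m × n = (110, -221, 13)
|m × n| = √(110² + (-221)² + 13²) = √61110 ≈ 247.2044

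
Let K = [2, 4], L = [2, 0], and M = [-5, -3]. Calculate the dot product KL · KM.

KL = L − K = (0, -4)
KM = M − K = (-7, -7)
KL · KM = 0·(-7) + (-4)·(-7) = 0 + 28 = 28

28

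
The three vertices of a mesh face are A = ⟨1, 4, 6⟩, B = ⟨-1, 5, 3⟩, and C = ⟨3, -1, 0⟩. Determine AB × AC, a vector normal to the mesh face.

AB = (-2, 1, -3)
AC = (2, -5, -6)
i: 1·(-6) - (-3)·(-5) = -6 - 15 = -21
j: (-3)·2 - (-2)·(-6) = -6 - 12 = -18
k: (-2)·(-5) - 1·2 = 10 - 2 = 8
AB × AC = (-21, -18, 8)

(-21, -18, 8)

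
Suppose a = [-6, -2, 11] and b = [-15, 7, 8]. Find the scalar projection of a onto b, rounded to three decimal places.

8.920

a · b = (-6)·(-15) + (-2)·7 + 11·8 = 90 - 14 + 88 = 164
|b| = √(225 + 49 + 64) = √338 ≈ 18.3848
comp_b a = 164 / √338 ≈ 8.920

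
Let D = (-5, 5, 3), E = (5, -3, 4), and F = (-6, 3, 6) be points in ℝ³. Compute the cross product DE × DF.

(-22, -31, -28)

DE = (10, -8, 1)
DF = (-1, -2, 3)
i: (-8)·3 - 1·(-2) = -24 - (-2) = -22
j: 1·(-1) - 10·3 = -1 - 30 = -31
k: 10·(-2) - (-8)·(-1) = -20 - 8 = -28
DE × DF = (-22, -31, -28)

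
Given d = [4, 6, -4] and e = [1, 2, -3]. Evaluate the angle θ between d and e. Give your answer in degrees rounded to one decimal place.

d · e = 4·1 + 6·2 + (-4)·(-3) = 4 + 12 + 12 = 28
|d|² = 16 + 36 + 16 = 68,  |d| = √68 ≈ 8.246211
|e|² = 1 + 4 + 9 = 14,  |e| = √14 ≈ 3.741657
cos θ = 28 / (8.246211 · 3.741657) ≈ 0.90749
θ = arccos(0.90749) ≈ 24.8°

24.8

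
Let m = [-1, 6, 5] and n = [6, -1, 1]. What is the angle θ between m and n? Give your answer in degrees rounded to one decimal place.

98.3

m · n = (-1)·6 + 6·(-1) + 5·1 = -6 - 6 + 5 = -7
|m|² = 1 + 36 + 25 = 62,  |m| = √62 ≈ 7.874008
|n|² = 36 + 1 + 1 = 38,  |n| = √38 ≈ 6.164414
cos θ = -7 / (7.874008 · 6.164414) ≈ -0.14421
θ = arccos(-0.14421) ≈ 98.3°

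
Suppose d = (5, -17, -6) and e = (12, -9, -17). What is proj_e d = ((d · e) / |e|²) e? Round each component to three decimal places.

(7.354, -5.516, -10.418)

d · e = 5·12 + (-17)·(-9) + (-6)·(-17) = 60 + 153 + 102 = 315
|e|² = 144 + 81 + 289 = 514
proj_e d = (315/514) · (12, -9, -17) ≈ (7.354, -5.516, -10.418)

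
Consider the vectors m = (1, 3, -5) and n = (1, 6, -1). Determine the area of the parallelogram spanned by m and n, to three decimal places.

27.459

i: 3·(-1) - (-5)·6 = -3 - (-30) = 27
j: (-5)·1 - 1·(-1) = -5 - (-1) = -4
k: 1·6 - 3·1 = 6 - 3 = 3
m × n = (27, -4, 3)
|m × n| = √(27² + (-4)² + 3²) = √754 ≈ 27.4591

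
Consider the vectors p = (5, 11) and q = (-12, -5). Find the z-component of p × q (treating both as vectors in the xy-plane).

5·(-5) - 11·(-12) = -25 - (-132) = 107

107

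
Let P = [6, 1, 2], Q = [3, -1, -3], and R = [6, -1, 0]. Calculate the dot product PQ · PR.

PQ = Q − P = (-3, -2, -5)
PR = R − P = (0, -2, -2)
PQ · PR = (-3)·0 + (-2)·(-2) + (-5)·(-2) = 0 + 4 + 10 = 14

14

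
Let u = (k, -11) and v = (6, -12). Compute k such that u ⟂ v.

-22

u · v = k·6 + (-11)·(-12) = 132 + 6k
Set equal to 0: 6k = -132, so k = -22.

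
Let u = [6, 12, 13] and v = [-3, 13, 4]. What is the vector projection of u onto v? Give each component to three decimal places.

(-2.938, 12.732, 3.918)

u · v = 6·(-3) + 12·13 + 13·4 = -18 + 156 + 52 = 190
|v|² = 9 + 169 + 16 = 194
proj_v u = (190/194) · (-3, 13, 4) ≈ (-2.938, 12.732, 3.918)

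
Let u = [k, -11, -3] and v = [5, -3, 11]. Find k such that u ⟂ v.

0

u · v = k·5 + (-11)·(-3) + (-3)·11 = 0 + 5k
Set equal to 0: 5k = 0, so k = 0.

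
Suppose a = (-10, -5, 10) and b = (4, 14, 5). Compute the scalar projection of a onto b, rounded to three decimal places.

-3.897

a · b = (-10)·4 + (-5)·14 + 10·5 = -40 - 70 + 50 = -60
|b| = √(16 + 196 + 25) = √237 ≈ 15.3948
comp_b a = -60 / √237 ≈ -3.897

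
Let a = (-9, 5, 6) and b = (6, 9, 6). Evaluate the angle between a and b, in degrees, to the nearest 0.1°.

a · b = (-9)·6 + 5·9 + 6·6 = -54 + 45 + 36 = 27
|a|² = 81 + 25 + 36 = 142,  |a| = √142 ≈ 11.916375
|b|² = 36 + 81 + 36 = 153,  |b| = √153 ≈ 12.369317
cos θ = 27 / (11.916375 · 12.369317) ≈ 0.18318
θ = arccos(0.18318) ≈ 79.4°

79.4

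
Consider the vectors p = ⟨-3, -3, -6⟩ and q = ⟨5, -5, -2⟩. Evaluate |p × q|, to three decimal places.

52.650

i: (-3)·(-2) - (-6)·(-5) = 6 - 30 = -24
j: (-6)·5 - (-3)·(-2) = -30 - 6 = -36
k: (-3)·(-5) - (-3)·5 = 15 - (-15) = 30
p × q = (-24, -36, 30)
|p × q| = √((-24)² + (-36)² + 30²) = √2772 ≈ 52.6498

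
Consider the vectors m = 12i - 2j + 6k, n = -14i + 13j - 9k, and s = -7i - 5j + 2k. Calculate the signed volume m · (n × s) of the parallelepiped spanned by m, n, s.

556

n × s:
i: 13·2 - (-9)·(-5) = 26 - 45 = -19
j: (-9)·(-7) - (-14)·2 = 63 - (-28) = 91
k: (-14)·(-5) - 13·(-7) = 70 - (-91) = 161
n × s = (-19, 91, 161)
m · (n × s) = 12·(-19) + (-2)·91 + 6·161 = -228 - 182 + 966 = 556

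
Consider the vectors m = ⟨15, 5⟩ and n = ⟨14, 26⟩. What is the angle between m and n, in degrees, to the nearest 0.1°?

43.3

m · n = 15·14 + 5·26 = 210 + 130 = 340
|m|² = 225 + 25 = 250,  |m| = √250 ≈ 15.811388
|n|² = 196 + 676 = 872,  |n| = √872 ≈ 29.529646
cos θ = 340 / (15.811388 · 29.529646) ≈ 0.72820
θ = arccos(0.72820) ≈ 43.3°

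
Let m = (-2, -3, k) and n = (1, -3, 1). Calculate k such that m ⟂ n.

-7

m · n = (-2)·1 + (-3)·(-3) + k·1 = 7 + 1k
Set equal to 0: 1k = -7, so k = -7.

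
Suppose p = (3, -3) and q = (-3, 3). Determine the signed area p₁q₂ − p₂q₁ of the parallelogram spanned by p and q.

0

3·3 - (-3)·(-3) = 9 - 9 = 0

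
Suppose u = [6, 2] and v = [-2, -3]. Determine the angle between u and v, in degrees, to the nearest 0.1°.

142.1

u · v = 6·(-2) + 2·(-3) = -12 - 6 = -18
|u|² = 36 + 4 = 40,  |u| = √40 ≈ 6.324555
|v|² = 4 + 9 = 13,  |v| = √13 ≈ 3.605551
cos θ = -18 / (6.324555 · 3.605551) ≈ -0.78935
θ = arccos(-0.78935) ≈ 142.1°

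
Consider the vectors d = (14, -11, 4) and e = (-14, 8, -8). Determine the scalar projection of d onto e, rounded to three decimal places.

d · e = 14·(-14) + (-11)·8 + 4·(-8) = -196 - 88 - 32 = -316
|e| = √(196 + 64 + 64) = √324 ≈ 18.0000
comp_e d = -316 / √324 ≈ -17.556

-17.556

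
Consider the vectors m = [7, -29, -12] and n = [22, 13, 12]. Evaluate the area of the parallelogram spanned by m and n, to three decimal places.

i: (-29)·12 - (-12)·13 = -348 - (-156) = -192
j: (-12)·22 - 7·12 = -264 - 84 = -348
k: 7·13 - (-29)·22 = 91 - (-638) = 729
m × n = (-192, -348, 729)
|m × n| = √((-192)² + (-348)² + 729²) = √689409 ≈ 830.3066

830.307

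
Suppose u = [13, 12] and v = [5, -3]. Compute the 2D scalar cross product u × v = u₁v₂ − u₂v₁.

-99

13·(-3) - 12·5 = -39 - 60 = -99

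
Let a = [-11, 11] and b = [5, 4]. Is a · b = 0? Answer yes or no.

a · b = (-11)·5 + 11·4 = -55 + 44 = -11
Nonzero, so the vectors are not orthogonal.

no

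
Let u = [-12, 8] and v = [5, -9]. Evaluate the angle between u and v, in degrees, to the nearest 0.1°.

152.7

u · v = (-12)·5 + 8·(-9) = -60 - 72 = -132
|u|² = 144 + 64 = 208,  |u| = √208 ≈ 14.422205
|v|² = 25 + 81 = 106,  |v| = √106 ≈ 10.295630
cos θ = -132 / (14.422205 · 10.295630) ≈ -0.88897
θ = arccos(-0.88897) ≈ 152.7°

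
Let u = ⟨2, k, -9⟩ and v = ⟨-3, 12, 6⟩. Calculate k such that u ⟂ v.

u · v = 2·(-3) + k·12 + (-9)·6 = -60 + 12k
Set equal to 0: 12k = 60, so k = 5.

5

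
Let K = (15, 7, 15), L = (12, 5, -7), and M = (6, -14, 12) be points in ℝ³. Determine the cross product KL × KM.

KL = (-3, -2, -22)
KM = (-9, -21, -3)
i: (-2)·(-3) - (-22)·(-21) = 6 - 462 = -456
j: (-22)·(-9) - (-3)·(-3) = 198 - 9 = 189
k: (-3)·(-21) - (-2)·(-9) = 63 - 18 = 45
KL × KM = (-456, 189, 45)

(-456, 189, 45)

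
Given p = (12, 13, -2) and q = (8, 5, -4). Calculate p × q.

(-42, 32, -44)

i: 13·(-4) - (-2)·5 = -52 - (-10) = -42
j: (-2)·8 - 12·(-4) = -16 - (-48) = 32
k: 12·5 - 13·8 = 60 - 104 = -44
p × q = (-42, 32, -44)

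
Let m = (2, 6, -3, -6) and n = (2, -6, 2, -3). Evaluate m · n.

-20

m · n = 2·2 + 6·(-6) + (-3)·2 + (-6)·(-3) = 4 - 36 - 6 + 18 = -20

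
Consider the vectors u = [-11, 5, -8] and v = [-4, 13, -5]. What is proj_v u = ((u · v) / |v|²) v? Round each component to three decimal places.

u · v = (-11)·(-4) + 5·13 + (-8)·(-5) = 44 + 65 + 40 = 149
|v|² = 16 + 169 + 25 = 210
proj_v u = (149/210) · (-4, 13, -5) ≈ (-2.838, 9.224, -3.548)

(-2.838, 9.224, -3.548)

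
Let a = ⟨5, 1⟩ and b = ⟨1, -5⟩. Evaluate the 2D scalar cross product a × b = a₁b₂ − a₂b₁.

-26

5·(-5) - 1·1 = -25 - 1 = -26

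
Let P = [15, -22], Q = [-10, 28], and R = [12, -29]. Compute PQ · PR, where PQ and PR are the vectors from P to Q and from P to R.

-275

PQ = Q − P = (-25, 50)
PR = R − P = (-3, -7)
PQ · PR = (-25)·(-3) + 50·(-7) = 75 - 350 = -275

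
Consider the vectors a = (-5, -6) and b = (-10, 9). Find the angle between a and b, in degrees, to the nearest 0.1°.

92.2

a · b = (-5)·(-10) + (-6)·9 = 50 - 54 = -4
|a|² = 25 + 36 = 61,  |a| = √61 ≈ 7.810250
|b|² = 100 + 81 = 181,  |b| = √181 ≈ 13.453624
cos θ = -4 / (7.810250 · 13.453624) ≈ -0.03807
θ = arccos(-0.03807) ≈ 92.2°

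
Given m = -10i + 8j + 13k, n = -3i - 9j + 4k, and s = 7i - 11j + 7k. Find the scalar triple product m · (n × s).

n × s:
i: (-9)·7 - 4·(-11) = -63 - (-44) = -19
j: 4·7 - (-3)·7 = 28 - (-21) = 49
k: (-3)·(-11) - (-9)·7 = 33 - (-63) = 96
n × s = (-19, 49, 96)
m · (n × s) = (-10)·(-19) + 8·49 + 13·96 = 190 + 392 + 1248 = 1830

1830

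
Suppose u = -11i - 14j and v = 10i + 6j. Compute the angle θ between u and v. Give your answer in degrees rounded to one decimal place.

159.1

u · v = (-11)·10 + (-14)·6 = -110 - 84 = -194
|u|² = 121 + 196 = 317,  |u| = √317 ≈ 17.804494
|v|² = 100 + 36 = 136,  |v| = √136 ≈ 11.661904
cos θ = -194 / (17.804494 · 11.661904) ≈ -0.93434
θ = arccos(-0.93434) ≈ 159.1°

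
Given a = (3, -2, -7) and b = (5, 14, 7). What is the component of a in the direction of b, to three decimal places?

a · b = 3·5 + (-2)·14 + (-7)·7 = 15 - 28 - 49 = -62
|b| = √(25 + 196 + 49) = √270 ≈ 16.4317
comp_b a = -62 / √270 ≈ -3.773

-3.773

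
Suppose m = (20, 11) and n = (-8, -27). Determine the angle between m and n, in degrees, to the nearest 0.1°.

m · n = 20·(-8) + 11·(-27) = -160 - 297 = -457
|m|² = 400 + 121 = 521,  |m| = √521 ≈ 22.825424
|n|² = 64 + 729 = 793,  |n| = √793 ≈ 28.160256
cos θ = -457 / (22.825424 · 28.160256) ≈ -0.71099
θ = arccos(-0.71099) ≈ 135.3°

135.3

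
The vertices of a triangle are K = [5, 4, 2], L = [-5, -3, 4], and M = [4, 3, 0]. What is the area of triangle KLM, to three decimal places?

KL = (-10, -7, 2),  KM = (-1, -1, -2)
i: (-7)·(-2) - 2·(-1) = 14 - (-2) = 16
j: 2·(-1) - (-10)·(-2) = -2 - 20 = -22
k: (-10)·(-1) - (-7)·(-1) = 10 - 7 = 3
KL × KM = (16, -22, 3)
|KL × KM| = √749 ≈ 27.3679
area = ½ · 27.3679 ≈ 13.684

13.684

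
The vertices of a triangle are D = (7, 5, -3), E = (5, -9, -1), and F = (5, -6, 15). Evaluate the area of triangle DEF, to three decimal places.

DE = (-2, -14, 2),  DF = (-2, -11, 18)
i: (-14)·18 - 2·(-11) = -252 - (-22) = -230
j: 2·(-2) - (-2)·18 = -4 - (-36) = 32
k: (-2)·(-11) - (-14)·(-2) = 22 - 28 = -6
DE × DF = (-230, 32, -6)
|DE × DF| = √53960 ≈ 232.2929
area = ½ · 232.2929 ≈ 116.146

116.146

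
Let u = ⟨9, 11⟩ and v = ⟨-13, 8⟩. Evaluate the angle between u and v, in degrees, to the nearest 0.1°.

u · v = 9·(-13) + 11·8 = -117 + 88 = -29
|u|² = 81 + 121 = 202,  |u| = √202 ≈ 14.212670
|v|² = 169 + 64 = 233,  |v| = √233 ≈ 15.264338
cos θ = -29 / (14.212670 · 15.264338) ≈ -0.13367
θ = arccos(-0.13367) ≈ 97.7°

97.7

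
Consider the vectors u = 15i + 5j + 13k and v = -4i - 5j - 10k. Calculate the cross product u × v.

i: 5·(-10) - 13·(-5) = -50 - (-65) = 15
j: 13·(-4) - 15·(-10) = -52 - (-150) = 98
k: 15·(-5) - 5·(-4) = -75 - (-20) = -55
u × v = (15, 98, -55)

(15, 98, -55)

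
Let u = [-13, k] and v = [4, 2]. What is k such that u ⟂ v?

u · v = (-13)·4 + k·2 = -52 + 2k
Set equal to 0: 2k = 52, so k = 26.

26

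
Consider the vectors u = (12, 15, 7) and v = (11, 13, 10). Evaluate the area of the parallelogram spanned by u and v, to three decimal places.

73.559

i: 15·10 - 7·13 = 150 - 91 = 59
j: 7·11 - 12·10 = 77 - 120 = -43
k: 12·13 - 15·11 = 156 - 165 = -9
u × v = (59, -43, -9)
|u × v| = √(59² + (-43)² + (-9)²) = √5411 ≈ 73.5595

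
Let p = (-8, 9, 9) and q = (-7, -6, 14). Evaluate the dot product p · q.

p · q = (-8)·(-7) + 9·(-6) + 9·14 = 56 - 54 + 126 = 128

128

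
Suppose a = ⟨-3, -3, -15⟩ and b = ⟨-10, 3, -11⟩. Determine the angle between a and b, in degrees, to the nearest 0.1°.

38.1

a · b = (-3)·(-10) + (-3)·3 + (-15)·(-11) = 30 - 9 + 165 = 186
|a|² = 9 + 9 + 225 = 243,  |a| = √243 ≈ 15.588457
|b|² = 100 + 9 + 121 = 230,  |b| = √230 ≈ 15.165751
cos θ = 186 / (15.588457 · 15.165751) ≈ 0.78677
θ = arccos(0.78677) ≈ 38.1°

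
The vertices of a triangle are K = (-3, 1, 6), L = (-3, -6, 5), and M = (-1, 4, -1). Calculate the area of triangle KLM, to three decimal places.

KL = (0, -7, -1),  KM = (2, 3, -7)
i: (-7)·(-7) - (-1)·3 = 49 - (-3) = 52
j: (-1)·2 - 0·(-7) = -2 - 0 = -2
k: 0·3 - (-7)·2 = 0 - (-14) = 14
KL × KM = (52, -2, 14)
|KL × KM| = √2904 ≈ 53.8888
area = ½ · 53.8888 ≈ 26.944

26.944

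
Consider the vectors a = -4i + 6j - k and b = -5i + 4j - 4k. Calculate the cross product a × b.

i: 6·(-4) - (-1)·4 = -24 - (-4) = -20
j: (-1)·(-5) - (-4)·(-4) = 5 - 16 = -11
k: (-4)·4 - 6·(-5) = -16 - (-30) = 14
a × b = (-20, -11, 14)

(-20, -11, 14)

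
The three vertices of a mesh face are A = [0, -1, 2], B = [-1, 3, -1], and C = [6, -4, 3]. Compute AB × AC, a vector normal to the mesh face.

(-5, -17, -21)

AB = (-1, 4, -3)
AC = (6, -3, 1)
i: 4·1 - (-3)·(-3) = 4 - 9 = -5
j: (-3)·6 - (-1)·1 = -18 - (-1) = -17
k: (-1)·(-3) - 4·6 = 3 - 24 = -21
AB × AC = (-5, -17, -21)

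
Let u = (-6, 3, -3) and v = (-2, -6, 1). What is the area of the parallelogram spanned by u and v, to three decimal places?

46.184

i: 3·1 - (-3)·(-6) = 3 - 18 = -15
j: (-3)·(-2) - (-6)·1 = 6 - (-6) = 12
k: (-6)·(-6) - 3·(-2) = 36 - (-6) = 42
u × v = (-15, 12, 42)
|u × v| = √((-15)² + 12² + 42²) = √2133 ≈ 46.1844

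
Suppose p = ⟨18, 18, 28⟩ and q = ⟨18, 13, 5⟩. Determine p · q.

698

p · q = 18·18 + 18·13 + 28·5 = 324 + 234 + 140 = 698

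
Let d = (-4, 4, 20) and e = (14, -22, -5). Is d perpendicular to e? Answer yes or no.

d · e = (-4)·14 + 4·(-22) + 20·(-5) = -56 - 88 - 100 = -244
Nonzero, so the vectors are not orthogonal.

no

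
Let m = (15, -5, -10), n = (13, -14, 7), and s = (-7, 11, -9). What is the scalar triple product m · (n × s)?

n × s:
i: (-14)·(-9) - 7·11 = 126 - 77 = 49
j: 7·(-7) - 13·(-9) = -49 - (-117) = 68
k: 13·11 - (-14)·(-7) = 143 - 98 = 45
n × s = (49, 68, 45)
m · (n × s) = 15·49 + (-5)·68 + (-10)·45 = 735 - 340 - 450 = -55

-55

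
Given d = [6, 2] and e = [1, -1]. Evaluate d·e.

4

d · e = 6·1 + 2·(-1) = 6 - 2 = 4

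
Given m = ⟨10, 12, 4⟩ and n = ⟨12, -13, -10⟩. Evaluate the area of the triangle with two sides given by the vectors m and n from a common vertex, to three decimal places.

159.377

i: 12·(-10) - 4·(-13) = -120 - (-52) = -68
j: 4·12 - 10·(-10) = 48 - (-100) = 148
k: 10·(-13) - 12·12 = -130 - 144 = -274
m × n = (-68, 148, -274)
|m × n| = √((-68)² + 148² + (-274)²) = √101604 ≈ 318.7538
area = ½ · 318.7538 ≈ 159.377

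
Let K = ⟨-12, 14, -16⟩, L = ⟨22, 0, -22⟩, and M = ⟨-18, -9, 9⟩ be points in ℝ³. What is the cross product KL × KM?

KL = (34, -14, -6)
KM = (-6, -23, 25)
i: (-14)·25 - (-6)·(-23) = -350 - 138 = -488
j: (-6)·(-6) - 34·25 = 36 - 850 = -814
k: 34·(-23) - (-14)·(-6) = -782 - 84 = -866
KL × KM = (-488, -814, -866)

(-488, -814, -866)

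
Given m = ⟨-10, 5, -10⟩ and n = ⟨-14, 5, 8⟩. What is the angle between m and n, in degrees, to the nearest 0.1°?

m · n = (-10)·(-14) + 5·5 + (-10)·8 = 140 + 25 - 80 = 85
|m|² = 100 + 25 + 100 = 225,  |m| = √225 ≈ 15.000000
|n|² = 196 + 25 + 64 = 285,  |n| = √285 ≈ 16.881943
cos θ = 85 / (15.000000 · 16.881943) ≈ 0.33566
θ = arccos(0.33566) ≈ 70.4°

70.4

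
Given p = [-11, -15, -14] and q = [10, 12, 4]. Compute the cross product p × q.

(108, -96, 18)

i: (-15)·4 - (-14)·12 = -60 - (-168) = 108
j: (-14)·10 - (-11)·4 = -140 - (-44) = -96
k: (-11)·12 - (-15)·10 = -132 - (-150) = 18
p × q = (108, -96, 18)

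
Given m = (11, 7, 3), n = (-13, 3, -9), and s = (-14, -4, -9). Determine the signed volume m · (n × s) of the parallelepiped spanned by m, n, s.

n × s:
i: 3·(-9) - (-9)·(-4) = -27 - 36 = -63
j: (-9)·(-14) - (-13)·(-9) = 126 - 117 = 9
k: (-13)·(-4) - 3·(-14) = 52 - (-42) = 94
n × s = (-63, 9, 94)
m · (n × s) = 11·(-63) + 7·9 + 3·94 = -693 + 63 + 282 = -348

-348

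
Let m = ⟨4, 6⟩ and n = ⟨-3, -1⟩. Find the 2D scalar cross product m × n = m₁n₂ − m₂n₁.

14

4·(-1) - 6·(-3) = -4 - (-18) = 14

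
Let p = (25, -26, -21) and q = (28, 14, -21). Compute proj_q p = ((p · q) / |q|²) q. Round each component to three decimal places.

(15.310, 7.655, -11.483)

p · q = 25·28 + (-26)·14 + (-21)·(-21) = 700 - 364 + 441 = 777
|q|² = 784 + 196 + 441 = 1421
proj_q p = (777/1421) · (28, 14, -21) ≈ (15.310, 7.655, -11.483)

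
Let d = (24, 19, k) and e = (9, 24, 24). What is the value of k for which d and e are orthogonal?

-28

d · e = 24·9 + 19·24 + k·24 = 672 + 24k
Set equal to 0: 24k = -672, so k = -28.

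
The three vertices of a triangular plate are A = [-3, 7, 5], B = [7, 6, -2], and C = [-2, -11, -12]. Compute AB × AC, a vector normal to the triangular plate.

(-109, 163, -179)

AB = (10, -1, -7)
AC = (1, -18, -17)
i: (-1)·(-17) - (-7)·(-18) = 17 - 126 = -109
j: (-7)·1 - 10·(-17) = -7 - (-170) = 163
k: 10·(-18) - (-1)·1 = -180 - (-1) = -179
AB × AC = (-109, 163, -179)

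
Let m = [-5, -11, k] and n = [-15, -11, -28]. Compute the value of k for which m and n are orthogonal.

7

m · n = (-5)·(-15) + (-11)·(-11) + k·(-28) = 196 - 28k
Set equal to 0: -28k = -196, so k = 7.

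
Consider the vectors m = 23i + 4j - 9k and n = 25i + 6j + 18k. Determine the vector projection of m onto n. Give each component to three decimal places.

(11.091, 2.662, 7.986)

m · n = 23·25 + 4·6 + (-9)·18 = 575 + 24 - 162 = 437
|n|² = 625 + 36 + 324 = 985
proj_n m = (437/985) · (25, 6, 18) ≈ (11.091, 2.662, 7.986)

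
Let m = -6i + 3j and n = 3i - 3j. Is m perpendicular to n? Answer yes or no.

m · n = (-6)·3 + 3·(-3) = -18 - 9 = -27
Nonzero, so the vectors are not orthogonal.

no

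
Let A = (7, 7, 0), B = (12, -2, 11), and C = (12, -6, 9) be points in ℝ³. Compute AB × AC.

AB = (5, -9, 11)
AC = (5, -13, 9)
i: (-9)·9 - 11·(-13) = -81 - (-143) = 62
j: 11·5 - 5·9 = 55 - 45 = 10
k: 5·(-13) - (-9)·5 = -65 - (-45) = -20
AB × AC = (62, 10, -20)

(62, 10, -20)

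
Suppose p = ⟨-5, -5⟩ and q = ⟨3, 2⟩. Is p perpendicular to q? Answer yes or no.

p · q = (-5)·3 + (-5)·2 = -15 - 10 = -25
Nonzero, so the vectors are not orthogonal.

no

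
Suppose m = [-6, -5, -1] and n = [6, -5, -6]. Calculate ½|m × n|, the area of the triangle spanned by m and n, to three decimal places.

38.694

i: (-5)·(-6) - (-1)·(-5) = 30 - 5 = 25
j: (-1)·6 - (-6)·(-6) = -6 - 36 = -42
k: (-6)·(-5) - (-5)·6 = 30 - (-30) = 60
m × n = (25, -42, 60)
|m × n| = √(25² + (-42)² + 60²) = √5989 ≈ 77.3886
area = ½ · 77.3886 ≈ 38.694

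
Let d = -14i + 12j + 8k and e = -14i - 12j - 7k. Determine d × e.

(12, -210, 336)

i: 12·(-7) - 8·(-12) = -84 - (-96) = 12
j: 8·(-14) - (-14)·(-7) = -112 - 98 = -210
k: (-14)·(-12) - 12·(-14) = 168 - (-168) = 336
d × e = (12, -210, 336)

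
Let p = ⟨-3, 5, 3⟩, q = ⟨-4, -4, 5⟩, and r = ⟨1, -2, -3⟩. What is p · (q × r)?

q × r:
i: (-4)·(-3) - 5·(-2) = 12 - (-10) = 22
j: 5·1 - (-4)·(-3) = 5 - 12 = -7
k: (-4)·(-2) - (-4)·1 = 8 - (-4) = 12
q × r = (22, -7, 12)
p · (q × r) = (-3)·22 + 5·(-7) + 3·12 = -66 - 35 + 36 = -65

-65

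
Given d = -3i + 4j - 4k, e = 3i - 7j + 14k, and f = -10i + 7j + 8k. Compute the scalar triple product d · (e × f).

e × f:
i: (-7)·8 - 14·7 = -56 - 98 = -154
j: 14·(-10) - 3·8 = -140 - 24 = -164
k: 3·7 - (-7)·(-10) = 21 - 70 = -49
e × f = (-154, -164, -49)
d · (e × f) = (-3)·(-154) + 4·(-164) + (-4)·(-49) = 462 - 656 + 196 = 2

2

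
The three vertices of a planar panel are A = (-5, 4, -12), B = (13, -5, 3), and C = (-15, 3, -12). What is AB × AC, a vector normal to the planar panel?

AB = (18, -9, 15)
AC = (-10, -1, 0)
i: (-9)·0 - 15·(-1) = 0 - (-15) = 15
j: 15·(-10) - 18·0 = -150 - 0 = -150
k: 18·(-1) - (-9)·(-10) = -18 - 90 = -108
AB × AC = (15, -150, -108)

(15, -150, -108)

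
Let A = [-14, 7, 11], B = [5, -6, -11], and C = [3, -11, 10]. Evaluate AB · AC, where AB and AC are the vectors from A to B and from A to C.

579

AB = B − A = (19, -13, -22)
AC = C − A = (17, -18, -1)
AB · AC = 19·17 + (-13)·(-18) + (-22)·(-1) = 323 + 234 + 22 = 579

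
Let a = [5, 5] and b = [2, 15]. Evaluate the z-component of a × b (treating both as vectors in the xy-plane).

65

5·15 - 5·2 = 75 - 10 = 65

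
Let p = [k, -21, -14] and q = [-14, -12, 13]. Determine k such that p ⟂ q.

5

p · q = k·(-14) + (-21)·(-12) + (-14)·13 = 70 - 14k
Set equal to 0: -14k = -70, so k = 5.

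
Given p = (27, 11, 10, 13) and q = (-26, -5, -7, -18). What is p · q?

p · q = 27·(-26) + 11·(-5) + 10·(-7) + 13·(-18) = -702 - 55 - 70 - 234 = -1061

-1061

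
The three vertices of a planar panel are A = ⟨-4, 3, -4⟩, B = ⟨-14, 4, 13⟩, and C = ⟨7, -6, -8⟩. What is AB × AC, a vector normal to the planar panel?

AB = (-10, 1, 17)
AC = (11, -9, -4)
i: 1·(-4) - 17·(-9) = -4 - (-153) = 149
j: 17·11 - (-10)·(-4) = 187 - 40 = 147
k: (-10)·(-9) - 1·11 = 90 - 11 = 79
AB × AC = (149, 147, 79)

(149, 147, 79)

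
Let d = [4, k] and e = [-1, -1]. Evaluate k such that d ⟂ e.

d · e = 4·(-1) + k·(-1) = -4 - 1k
Set equal to 0: -1k = 4, so k = -4.

-4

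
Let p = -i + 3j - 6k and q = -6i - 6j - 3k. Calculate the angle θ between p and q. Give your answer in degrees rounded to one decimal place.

84.4

p · q = (-1)·(-6) + 3·(-6) + (-6)·(-3) = 6 - 18 + 18 = 6
|p|² = 1 + 9 + 36 = 46,  |p| = √46 ≈ 6.782330
|q|² = 36 + 36 + 9 = 81,  |q| = √81 ≈ 9.000000
cos θ = 6 / (6.782330 · 9.000000) ≈ 0.09829
θ = arccos(0.09829) ≈ 84.4°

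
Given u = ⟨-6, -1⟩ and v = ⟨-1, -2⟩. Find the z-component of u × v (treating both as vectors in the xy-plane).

(-6)·(-2) - (-1)·(-1) = 12 - 1 = 11

11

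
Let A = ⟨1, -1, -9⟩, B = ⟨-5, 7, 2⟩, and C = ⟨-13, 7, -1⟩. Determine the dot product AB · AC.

236

AB = B − A = (-6, 8, 11)
AC = C − A = (-14, 8, 8)
AB · AC = (-6)·(-14) + 8·8 + 11·8 = 84 + 64 + 88 = 236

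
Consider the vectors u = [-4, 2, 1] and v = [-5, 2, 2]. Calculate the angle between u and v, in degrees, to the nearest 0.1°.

u · v = (-4)·(-5) + 2·2 + 1·2 = 20 + 4 + 2 = 26
|u|² = 16 + 4 + 1 = 21,  |u| = √21 ≈ 4.582576
|v|² = 25 + 4 + 4 = 33,  |v| = √33 ≈ 5.744563
cos θ = 26 / (4.582576 · 5.744563) ≈ 0.98766
θ = arccos(0.98766) ≈ 9.0°

9.0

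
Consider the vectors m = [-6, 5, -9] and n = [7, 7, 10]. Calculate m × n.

i: 5·10 - (-9)·7 = 50 - (-63) = 113
j: (-9)·7 - (-6)·10 = -63 - (-60) = -3
k: (-6)·7 - 5·7 = -42 - 35 = -77
m × n = (113, -3, -77)

(113, -3, -77)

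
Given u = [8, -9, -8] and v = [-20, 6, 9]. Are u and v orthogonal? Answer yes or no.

no

u · v = 8·(-20) + (-9)·6 + (-8)·9 = -160 - 54 - 72 = -286
Nonzero, so the vectors are not orthogonal.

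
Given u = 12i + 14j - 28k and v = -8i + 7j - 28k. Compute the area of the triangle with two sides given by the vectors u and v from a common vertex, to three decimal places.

312.423

i: 14·(-28) - (-28)·7 = -392 - (-196) = -196
j: (-28)·(-8) - 12·(-28) = 224 - (-336) = 560
k: 12·7 - 14·(-8) = 84 - (-112) = 196
u × v = (-196, 560, 196)
|u × v| = √((-196)² + 560² + 196²) = √390432 ≈ 624.8456
area = ½ · 624.8456 ≈ 312.423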